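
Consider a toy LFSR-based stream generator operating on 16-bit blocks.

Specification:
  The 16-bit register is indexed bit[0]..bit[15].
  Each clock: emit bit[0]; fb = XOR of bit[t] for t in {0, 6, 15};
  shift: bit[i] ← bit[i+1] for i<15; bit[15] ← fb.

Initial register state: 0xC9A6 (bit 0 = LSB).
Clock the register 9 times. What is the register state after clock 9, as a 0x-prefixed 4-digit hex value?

reg_0 = 0xC9A6
clock 1: out=0, reg = 0xE4D3
clock 2: out=1, reg = 0xF269
clock 3: out=1, reg = 0xF934
clock 4: out=0, reg = 0xFC9A
clock 5: out=0, reg = 0xFE4D
clock 6: out=1, reg = 0xFF26
clock 7: out=0, reg = 0xFF93
clock 8: out=1, reg = 0x7FC9
clock 9: out=1, reg = 0x3FE4

0x3FE4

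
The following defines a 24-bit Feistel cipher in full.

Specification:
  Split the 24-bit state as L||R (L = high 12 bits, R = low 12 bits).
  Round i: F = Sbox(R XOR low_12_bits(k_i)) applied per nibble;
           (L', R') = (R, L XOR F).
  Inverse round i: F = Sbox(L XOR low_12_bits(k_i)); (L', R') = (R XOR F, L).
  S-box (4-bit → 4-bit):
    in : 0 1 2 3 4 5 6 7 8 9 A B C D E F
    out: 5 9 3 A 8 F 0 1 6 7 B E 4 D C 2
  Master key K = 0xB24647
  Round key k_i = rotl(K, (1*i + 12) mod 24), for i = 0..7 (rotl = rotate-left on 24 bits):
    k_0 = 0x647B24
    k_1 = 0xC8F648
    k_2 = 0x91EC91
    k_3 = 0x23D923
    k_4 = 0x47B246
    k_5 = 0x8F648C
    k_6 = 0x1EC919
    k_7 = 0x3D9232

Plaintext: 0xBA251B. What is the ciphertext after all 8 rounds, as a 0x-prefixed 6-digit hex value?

0xEDDC34

s_0 = plaintext = 0xBA251B
s_1 = Round(s_0, k_0) = 0x51B700
s_2 = Round(s_1, k_1) = 0x700C9D
s_3 = Round(s_2, k_2) = 0xC9D254
s_4 = Round(s_3, k_3) = 0x25428C
s_5 = Round(s_4, k_4) = 0x28C71F
s_6 = Round(s_5, k_5) = 0x71F8F6
s_7 = Round(s_6, k_6) = 0x8F6EDD
s_8 = Round(s_7, k_7) = 0xEDDC34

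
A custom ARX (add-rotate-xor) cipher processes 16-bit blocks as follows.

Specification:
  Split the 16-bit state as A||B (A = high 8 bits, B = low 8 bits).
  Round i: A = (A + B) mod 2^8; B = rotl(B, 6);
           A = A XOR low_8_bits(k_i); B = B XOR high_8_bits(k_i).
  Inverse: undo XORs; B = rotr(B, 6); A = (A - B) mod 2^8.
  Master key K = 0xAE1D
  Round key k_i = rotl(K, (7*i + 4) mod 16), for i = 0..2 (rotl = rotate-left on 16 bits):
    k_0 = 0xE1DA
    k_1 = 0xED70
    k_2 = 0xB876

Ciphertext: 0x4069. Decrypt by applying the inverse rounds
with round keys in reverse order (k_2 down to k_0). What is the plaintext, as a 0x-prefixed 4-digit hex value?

0x022D

s_0 = ciphertext = 0x4069
s_1 = InvRound(s_0, k_2) = 0xEF47
s_2 = InvRound(s_1, k_1) = 0xF5AA
s_3 = InvRound(s_2, k_0) = 0x022D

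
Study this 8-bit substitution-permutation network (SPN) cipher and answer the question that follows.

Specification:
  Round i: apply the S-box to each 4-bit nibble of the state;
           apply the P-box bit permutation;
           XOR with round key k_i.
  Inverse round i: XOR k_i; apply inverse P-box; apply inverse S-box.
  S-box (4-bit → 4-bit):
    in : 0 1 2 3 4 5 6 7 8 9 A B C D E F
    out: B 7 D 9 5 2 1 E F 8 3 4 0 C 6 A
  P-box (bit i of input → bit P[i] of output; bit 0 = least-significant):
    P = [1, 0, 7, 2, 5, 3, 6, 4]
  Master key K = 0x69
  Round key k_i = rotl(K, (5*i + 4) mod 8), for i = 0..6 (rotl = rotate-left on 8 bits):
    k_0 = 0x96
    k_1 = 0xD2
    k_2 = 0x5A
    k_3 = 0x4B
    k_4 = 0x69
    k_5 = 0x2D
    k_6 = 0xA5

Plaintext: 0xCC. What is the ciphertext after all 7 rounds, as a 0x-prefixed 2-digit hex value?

s_0 = plaintext = 0xCC
s_1 = Round(s_0, k_0) = 0x96
s_2 = Round(s_1, k_1) = 0xC0
s_3 = Round(s_2, k_2) = 0x5D
s_4 = Round(s_3, k_3) = 0xC7
s_5 = Round(s_4, k_4) = 0xEC
s_6 = Round(s_5, k_5) = 0x65
s_7 = Round(s_6, k_6) = 0x84

0x84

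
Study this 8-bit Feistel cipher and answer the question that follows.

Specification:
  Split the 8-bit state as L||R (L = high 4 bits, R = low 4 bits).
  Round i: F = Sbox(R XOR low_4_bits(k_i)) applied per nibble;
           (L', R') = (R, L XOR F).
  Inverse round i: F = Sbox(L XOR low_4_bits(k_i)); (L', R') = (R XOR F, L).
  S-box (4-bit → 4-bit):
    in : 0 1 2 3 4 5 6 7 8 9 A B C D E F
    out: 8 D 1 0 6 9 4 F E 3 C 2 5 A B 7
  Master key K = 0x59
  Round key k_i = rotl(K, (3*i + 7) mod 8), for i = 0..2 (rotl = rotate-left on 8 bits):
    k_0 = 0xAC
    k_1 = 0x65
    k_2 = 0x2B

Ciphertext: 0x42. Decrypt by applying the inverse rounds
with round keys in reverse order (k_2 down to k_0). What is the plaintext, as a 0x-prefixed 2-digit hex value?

0xDC

s_0 = ciphertext = 0x42
s_1 = InvRound(s_0, k_2) = 0x54
s_2 = InvRound(s_1, k_1) = 0xC5
s_3 = InvRound(s_2, k_0) = 0xDC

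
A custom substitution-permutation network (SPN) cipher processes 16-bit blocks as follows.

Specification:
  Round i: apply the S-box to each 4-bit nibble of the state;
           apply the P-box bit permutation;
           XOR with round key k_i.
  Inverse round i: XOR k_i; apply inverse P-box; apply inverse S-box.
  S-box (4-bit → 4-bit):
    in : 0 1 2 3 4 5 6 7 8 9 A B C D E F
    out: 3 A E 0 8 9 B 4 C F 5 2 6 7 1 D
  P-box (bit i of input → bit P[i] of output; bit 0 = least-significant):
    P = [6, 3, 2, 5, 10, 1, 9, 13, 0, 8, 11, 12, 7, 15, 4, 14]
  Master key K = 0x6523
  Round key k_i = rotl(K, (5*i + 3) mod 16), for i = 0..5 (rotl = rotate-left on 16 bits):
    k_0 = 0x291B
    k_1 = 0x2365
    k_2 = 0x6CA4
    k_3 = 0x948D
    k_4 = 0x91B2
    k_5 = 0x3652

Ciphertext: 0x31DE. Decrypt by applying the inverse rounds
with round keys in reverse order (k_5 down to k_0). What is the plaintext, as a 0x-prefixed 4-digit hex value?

s_0 = ciphertext = 0x31DE
s_1 = InvRound(s_0, k_5) = 0xEBAC
s_2 = InvRound(s_1, k_4) = 0x882C
s_3 = InvRound(s_2, k_3) = 0xEFE4
s_4 = InvRound(s_3, k_2) = 0xBB7E
s_5 = InvRound(s_4, k_1) = 0xCFBB
s_6 = InvRound(s_5, k_0) = 0x63F4

0x63F4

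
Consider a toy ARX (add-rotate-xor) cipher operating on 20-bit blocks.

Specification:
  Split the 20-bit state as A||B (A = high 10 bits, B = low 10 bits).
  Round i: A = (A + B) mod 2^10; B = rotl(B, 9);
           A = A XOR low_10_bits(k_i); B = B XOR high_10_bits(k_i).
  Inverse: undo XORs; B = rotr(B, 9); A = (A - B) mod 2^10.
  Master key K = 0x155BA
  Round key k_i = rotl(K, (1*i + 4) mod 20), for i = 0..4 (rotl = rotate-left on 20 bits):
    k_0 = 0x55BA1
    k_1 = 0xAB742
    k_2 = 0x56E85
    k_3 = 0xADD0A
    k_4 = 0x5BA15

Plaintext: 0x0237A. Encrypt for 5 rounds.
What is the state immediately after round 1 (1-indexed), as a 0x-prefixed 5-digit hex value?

s_0 = plaintext = 0x0237A
s_1 = Round(s_0, k_0) = 0x08CEB
s_2 = Round(s_1, k_1) = 0x930D8
s_3 = Round(s_2, k_2) = 0x68537
s_4 = Round(s_3, k_3) = 0xF482C
s_5 = Round(s_4, k_4) = 0x7AD78

0x08CEB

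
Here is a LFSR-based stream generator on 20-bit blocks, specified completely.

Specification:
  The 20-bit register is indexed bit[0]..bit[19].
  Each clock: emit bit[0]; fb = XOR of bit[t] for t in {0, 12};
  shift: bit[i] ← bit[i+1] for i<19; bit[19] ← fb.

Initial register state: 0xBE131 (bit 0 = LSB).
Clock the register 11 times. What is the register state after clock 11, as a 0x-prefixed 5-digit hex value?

0xD1F7C

reg_0 = 0xBE131
clock 1: out=1, reg = 0xDF098
clock 2: out=0, reg = 0xEF84C
clock 3: out=0, reg = 0xF7C26
clock 4: out=0, reg = 0xFBE13
clock 5: out=1, reg = 0x7DF09
clock 6: out=1, reg = 0x3EF84
clock 7: out=0, reg = 0x1F7C2
clock 8: out=0, reg = 0x8FBE1
clock 9: out=1, reg = 0x47DF0
clock 10: out=0, reg = 0xA3EF8
clock 11: out=0, reg = 0xD1F7C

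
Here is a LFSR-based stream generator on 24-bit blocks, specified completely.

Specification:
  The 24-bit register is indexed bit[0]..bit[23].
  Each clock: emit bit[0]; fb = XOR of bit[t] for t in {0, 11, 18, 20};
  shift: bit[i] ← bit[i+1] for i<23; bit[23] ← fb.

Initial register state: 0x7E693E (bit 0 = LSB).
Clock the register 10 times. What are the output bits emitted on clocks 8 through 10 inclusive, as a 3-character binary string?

reg_0 = 0x7E693E
clock 1: out=0, reg = 0xBF349F
clock 2: out=1, reg = 0xDF9A4F
clock 3: out=1, reg = 0x6FCD27
clock 4: out=1, reg = 0xB7E693
clock 5: out=1, reg = 0xDBF349
clock 6: out=1, reg = 0x6DF9A4
clock 7: out=0, reg = 0x36FCD2
clock 8: out=0, reg = 0x9B7E69
clock 9: out=1, reg = 0xCDBF34
clock 10: out=0, reg = 0x66DF9A

010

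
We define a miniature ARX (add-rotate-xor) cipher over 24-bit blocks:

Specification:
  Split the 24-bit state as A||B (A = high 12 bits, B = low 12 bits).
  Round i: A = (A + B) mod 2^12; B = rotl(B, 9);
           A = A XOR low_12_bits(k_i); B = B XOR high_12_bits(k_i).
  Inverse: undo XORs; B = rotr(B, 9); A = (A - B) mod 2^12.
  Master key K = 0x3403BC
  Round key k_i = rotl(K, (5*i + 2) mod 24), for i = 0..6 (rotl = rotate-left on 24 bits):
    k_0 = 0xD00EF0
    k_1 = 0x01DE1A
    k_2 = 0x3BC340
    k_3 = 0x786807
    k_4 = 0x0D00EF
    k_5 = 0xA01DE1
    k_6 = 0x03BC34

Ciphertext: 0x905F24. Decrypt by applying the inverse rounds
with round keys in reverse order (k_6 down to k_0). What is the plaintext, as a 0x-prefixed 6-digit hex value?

0xF5E9BC

s_0 = ciphertext = 0x905F24
s_1 = InvRound(s_0, k_6) = 0xC328FF
s_2 = InvRound(s_1, k_5) = 0x9E27F1
s_3 = InvRound(s_2, k_4) = 0x00290B
s_4 = InvRound(s_3, k_3) = 0x39646F
s_5 = InvRound(s_4, k_2) = 0x23BE9B
s_6 = InvRound(s_5, k_1) = 0x7EA437
s_7 = InvRound(s_6, k_0) = 0xF5E9BC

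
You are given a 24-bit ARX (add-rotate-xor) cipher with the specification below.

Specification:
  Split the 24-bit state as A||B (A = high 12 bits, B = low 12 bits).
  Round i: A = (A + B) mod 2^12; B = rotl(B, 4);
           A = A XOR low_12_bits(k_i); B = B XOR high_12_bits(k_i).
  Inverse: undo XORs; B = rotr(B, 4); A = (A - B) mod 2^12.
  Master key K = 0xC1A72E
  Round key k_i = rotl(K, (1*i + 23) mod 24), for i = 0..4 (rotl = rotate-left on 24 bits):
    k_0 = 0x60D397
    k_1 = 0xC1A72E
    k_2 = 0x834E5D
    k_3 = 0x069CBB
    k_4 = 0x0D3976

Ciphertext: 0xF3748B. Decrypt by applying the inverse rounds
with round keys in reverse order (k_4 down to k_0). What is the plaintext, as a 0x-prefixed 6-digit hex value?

s_0 = ciphertext = 0xF3748B
s_1 = InvRound(s_0, k_4) = 0xDFC845
s_2 = InvRound(s_1, k_3) = 0x4C5C82
s_3 = InvRound(s_2, k_2) = 0x44D64B
s_4 = InvRound(s_3, k_1) = 0x1BE1A5
s_5 = InvRound(s_4, k_0) = 0x9AF87A

0x9AF87A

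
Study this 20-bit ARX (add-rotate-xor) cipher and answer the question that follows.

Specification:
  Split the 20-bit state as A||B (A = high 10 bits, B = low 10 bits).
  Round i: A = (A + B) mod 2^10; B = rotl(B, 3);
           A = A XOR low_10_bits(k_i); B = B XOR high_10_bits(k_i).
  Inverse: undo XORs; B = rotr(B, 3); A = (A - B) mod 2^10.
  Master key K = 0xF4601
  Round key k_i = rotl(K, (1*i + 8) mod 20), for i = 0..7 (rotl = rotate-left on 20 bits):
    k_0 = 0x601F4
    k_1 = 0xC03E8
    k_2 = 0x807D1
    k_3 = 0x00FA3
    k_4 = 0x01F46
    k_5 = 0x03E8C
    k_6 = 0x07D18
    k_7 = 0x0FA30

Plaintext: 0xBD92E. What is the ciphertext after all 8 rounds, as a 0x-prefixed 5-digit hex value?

s_0 = plaintext = 0xBD92E
s_1 = Round(s_0, k_0) = 0x740F2
s_2 = Round(s_1, k_1) = 0x4A891
s_3 = Round(s_2, k_2) = 0x9AA88
s_4 = Round(s_3, k_3) = 0xD4446
s_5 = Round(s_4, k_4) = 0x34637
s_6 = Round(s_5, k_5) = 0x611B3
s_7 = Round(s_6, k_6) = 0x8BD84
s_8 = Round(s_7, k_7) = 0x60C1D

0x60C1D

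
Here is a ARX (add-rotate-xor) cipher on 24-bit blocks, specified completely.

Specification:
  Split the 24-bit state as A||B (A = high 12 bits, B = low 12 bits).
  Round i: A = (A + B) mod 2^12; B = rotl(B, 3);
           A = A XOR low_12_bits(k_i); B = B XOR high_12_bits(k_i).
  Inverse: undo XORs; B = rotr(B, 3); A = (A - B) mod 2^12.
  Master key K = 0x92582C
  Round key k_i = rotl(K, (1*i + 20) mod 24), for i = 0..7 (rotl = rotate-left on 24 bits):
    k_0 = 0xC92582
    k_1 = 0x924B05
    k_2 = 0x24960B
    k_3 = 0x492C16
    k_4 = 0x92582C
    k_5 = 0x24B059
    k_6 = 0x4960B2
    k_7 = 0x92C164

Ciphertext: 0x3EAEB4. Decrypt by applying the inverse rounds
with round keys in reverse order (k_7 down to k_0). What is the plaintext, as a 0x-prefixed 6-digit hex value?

0xAD10AA

s_0 = ciphertext = 0x3EAEB4
s_1 = InvRound(s_0, k_7) = 0x19B0F3
s_2 = InvRound(s_1, k_6) = 0x69DA8C
s_3 = InvRound(s_2, k_5) = 0x7ACF18
s_4 = InvRound(s_3, k_4) = 0x4B9AC7
s_5 = InvRound(s_4, k_3) = 0xCE5BCA
s_6 = InvRound(s_5, k_2) = 0x3BE730
s_7 = InvRound(s_6, k_1) = 0xEF99C2
s_8 = InvRound(s_7, k_0) = 0xAD10AA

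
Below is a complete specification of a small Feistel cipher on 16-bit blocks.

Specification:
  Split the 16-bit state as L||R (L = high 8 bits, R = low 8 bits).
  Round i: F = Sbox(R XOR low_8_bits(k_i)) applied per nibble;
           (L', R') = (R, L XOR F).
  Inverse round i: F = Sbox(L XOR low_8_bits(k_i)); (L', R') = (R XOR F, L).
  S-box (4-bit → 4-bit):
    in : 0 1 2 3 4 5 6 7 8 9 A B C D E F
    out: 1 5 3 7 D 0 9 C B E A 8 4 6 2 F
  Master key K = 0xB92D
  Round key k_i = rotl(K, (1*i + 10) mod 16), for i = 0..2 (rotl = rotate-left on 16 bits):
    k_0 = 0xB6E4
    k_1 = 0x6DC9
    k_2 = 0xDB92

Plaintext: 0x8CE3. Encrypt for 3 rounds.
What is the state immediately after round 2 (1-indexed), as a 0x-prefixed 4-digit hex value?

s_0 = plaintext = 0x8CE3
s_1 = Round(s_0, k_0) = 0xE390
s_2 = Round(s_1, k_1) = 0x90ED
s_3 = Round(s_2, k_2) = 0xED5F

0x90ED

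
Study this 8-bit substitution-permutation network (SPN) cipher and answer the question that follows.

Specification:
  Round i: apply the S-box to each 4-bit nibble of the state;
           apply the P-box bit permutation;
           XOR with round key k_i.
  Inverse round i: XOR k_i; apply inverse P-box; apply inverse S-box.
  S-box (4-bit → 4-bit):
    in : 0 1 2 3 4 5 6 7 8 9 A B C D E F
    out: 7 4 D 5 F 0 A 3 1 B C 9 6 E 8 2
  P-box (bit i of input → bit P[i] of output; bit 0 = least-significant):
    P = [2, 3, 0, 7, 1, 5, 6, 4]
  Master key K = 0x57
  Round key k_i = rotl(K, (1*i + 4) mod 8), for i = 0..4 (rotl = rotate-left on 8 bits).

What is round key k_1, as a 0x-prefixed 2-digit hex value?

0xEA

K = 0x57
k_0 = rotl(K, (1*0+4) mod 8) = rotl(K, 4) = 0x75
k_1 = rotl(K, (1*1+4) mod 8) = rotl(K, 5) = 0xEA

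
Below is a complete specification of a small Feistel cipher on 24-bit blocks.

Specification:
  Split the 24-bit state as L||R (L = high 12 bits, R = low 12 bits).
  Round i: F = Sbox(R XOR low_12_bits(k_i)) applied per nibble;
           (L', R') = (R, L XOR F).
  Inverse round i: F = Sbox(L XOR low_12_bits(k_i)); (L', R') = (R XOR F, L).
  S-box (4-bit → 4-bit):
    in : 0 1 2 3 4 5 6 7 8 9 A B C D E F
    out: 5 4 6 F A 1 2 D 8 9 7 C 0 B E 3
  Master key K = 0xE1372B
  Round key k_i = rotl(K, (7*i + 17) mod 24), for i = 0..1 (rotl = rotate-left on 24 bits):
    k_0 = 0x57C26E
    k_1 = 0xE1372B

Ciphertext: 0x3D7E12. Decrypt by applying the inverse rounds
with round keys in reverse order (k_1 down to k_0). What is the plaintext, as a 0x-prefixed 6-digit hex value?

s_0 = ciphertext = 0x3D7E12
s_1 = InvRound(s_0, k_1) = 0x4223D7
s_2 = InvRound(s_1, k_0) = 0x177422

0x177422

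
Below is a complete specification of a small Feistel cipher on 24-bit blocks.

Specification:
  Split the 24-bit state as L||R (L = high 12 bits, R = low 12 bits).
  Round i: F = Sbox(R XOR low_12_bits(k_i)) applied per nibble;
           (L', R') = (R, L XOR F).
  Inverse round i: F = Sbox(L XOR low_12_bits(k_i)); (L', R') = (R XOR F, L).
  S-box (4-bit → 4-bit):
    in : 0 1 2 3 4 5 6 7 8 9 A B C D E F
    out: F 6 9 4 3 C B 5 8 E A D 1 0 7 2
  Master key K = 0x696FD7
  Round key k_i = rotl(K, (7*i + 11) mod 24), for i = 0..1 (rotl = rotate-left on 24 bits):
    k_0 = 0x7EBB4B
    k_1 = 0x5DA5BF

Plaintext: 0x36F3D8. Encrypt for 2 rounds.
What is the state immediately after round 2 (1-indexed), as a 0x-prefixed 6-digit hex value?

0xB8B49B

s_0 = plaintext = 0x36F3D8
s_1 = Round(s_0, k_0) = 0x3D8B8B
s_2 = Round(s_1, k_1) = 0xB8B49B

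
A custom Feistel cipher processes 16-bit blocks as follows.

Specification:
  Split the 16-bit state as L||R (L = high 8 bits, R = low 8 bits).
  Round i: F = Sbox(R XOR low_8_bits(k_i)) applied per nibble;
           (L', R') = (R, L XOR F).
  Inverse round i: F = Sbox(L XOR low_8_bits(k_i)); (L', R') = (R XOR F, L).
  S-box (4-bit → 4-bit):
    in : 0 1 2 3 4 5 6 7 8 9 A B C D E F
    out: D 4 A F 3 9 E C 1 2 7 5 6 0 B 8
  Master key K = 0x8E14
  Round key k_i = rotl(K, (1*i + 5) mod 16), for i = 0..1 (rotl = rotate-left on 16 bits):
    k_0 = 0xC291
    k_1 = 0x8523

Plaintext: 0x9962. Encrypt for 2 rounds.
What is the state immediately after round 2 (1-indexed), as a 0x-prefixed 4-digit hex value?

0x169B

s_0 = plaintext = 0x9962
s_1 = Round(s_0, k_0) = 0x6216
s_2 = Round(s_1, k_1) = 0x169B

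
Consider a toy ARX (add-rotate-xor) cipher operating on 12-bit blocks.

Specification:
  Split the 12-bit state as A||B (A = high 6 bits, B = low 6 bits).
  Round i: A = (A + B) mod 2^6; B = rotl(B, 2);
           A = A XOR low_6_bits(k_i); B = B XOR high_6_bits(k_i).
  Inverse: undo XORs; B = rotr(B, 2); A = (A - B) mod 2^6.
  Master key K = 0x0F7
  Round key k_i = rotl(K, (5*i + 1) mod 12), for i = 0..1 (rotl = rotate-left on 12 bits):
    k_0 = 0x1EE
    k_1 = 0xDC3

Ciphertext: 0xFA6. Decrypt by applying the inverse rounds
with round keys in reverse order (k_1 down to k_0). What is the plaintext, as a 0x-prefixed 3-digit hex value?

0x4F4

s_0 = ciphertext = 0xFA6
s_1 = InvRound(s_0, k_1) = 0xA54
s_2 = InvRound(s_1, k_0) = 0x4F4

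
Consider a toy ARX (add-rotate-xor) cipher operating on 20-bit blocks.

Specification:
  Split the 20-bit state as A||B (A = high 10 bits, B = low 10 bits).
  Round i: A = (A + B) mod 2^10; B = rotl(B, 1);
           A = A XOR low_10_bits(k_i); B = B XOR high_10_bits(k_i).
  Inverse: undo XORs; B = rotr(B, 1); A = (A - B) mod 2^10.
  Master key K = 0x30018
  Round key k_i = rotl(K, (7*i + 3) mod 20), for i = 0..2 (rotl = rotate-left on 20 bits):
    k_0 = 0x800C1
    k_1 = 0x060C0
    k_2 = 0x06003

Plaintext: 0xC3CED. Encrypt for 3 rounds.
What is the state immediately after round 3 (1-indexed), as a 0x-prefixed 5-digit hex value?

0xE1F43

s_0 = plaintext = 0xC3CED
s_1 = Round(s_0, k_0) = 0xCF7DA
s_2 = Round(s_1, k_1) = 0xF5FAD
s_3 = Round(s_2, k_2) = 0xE1F43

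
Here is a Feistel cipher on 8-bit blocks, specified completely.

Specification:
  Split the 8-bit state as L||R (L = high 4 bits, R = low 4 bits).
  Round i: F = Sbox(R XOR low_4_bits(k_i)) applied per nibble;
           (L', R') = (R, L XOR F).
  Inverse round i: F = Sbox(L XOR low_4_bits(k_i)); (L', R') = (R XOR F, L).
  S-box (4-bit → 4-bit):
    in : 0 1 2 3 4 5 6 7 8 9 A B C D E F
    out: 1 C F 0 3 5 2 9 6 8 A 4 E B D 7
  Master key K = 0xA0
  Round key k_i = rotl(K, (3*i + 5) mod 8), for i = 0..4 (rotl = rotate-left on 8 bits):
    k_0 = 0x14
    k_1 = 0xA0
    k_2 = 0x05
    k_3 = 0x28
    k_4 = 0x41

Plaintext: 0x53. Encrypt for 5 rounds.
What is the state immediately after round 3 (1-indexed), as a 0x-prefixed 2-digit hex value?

s_0 = plaintext = 0x53
s_1 = Round(s_0, k_0) = 0x3C
s_2 = Round(s_1, k_1) = 0xCD
s_3 = Round(s_2, k_2) = 0xDA
s_4 = Round(s_3, k_3) = 0xA2
s_5 = Round(s_4, k_4) = 0x2A

0xDA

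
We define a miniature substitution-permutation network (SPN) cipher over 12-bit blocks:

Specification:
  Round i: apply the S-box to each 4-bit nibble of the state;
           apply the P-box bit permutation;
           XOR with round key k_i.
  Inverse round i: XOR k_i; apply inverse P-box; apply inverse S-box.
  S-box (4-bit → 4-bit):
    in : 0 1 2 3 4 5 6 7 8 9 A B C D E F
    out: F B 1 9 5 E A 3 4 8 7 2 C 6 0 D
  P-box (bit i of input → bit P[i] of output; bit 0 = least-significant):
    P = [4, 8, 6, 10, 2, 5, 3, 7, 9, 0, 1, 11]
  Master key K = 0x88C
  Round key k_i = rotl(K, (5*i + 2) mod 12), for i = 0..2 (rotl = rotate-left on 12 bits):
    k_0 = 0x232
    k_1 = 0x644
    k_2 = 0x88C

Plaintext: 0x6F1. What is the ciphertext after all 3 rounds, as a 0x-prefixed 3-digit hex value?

0x95A

s_0 = plaintext = 0x6F1
s_1 = Round(s_0, k_0) = 0xFAF
s_2 = Round(s_1, k_1) = 0x83A
s_3 = Round(s_2, k_2) = 0x95A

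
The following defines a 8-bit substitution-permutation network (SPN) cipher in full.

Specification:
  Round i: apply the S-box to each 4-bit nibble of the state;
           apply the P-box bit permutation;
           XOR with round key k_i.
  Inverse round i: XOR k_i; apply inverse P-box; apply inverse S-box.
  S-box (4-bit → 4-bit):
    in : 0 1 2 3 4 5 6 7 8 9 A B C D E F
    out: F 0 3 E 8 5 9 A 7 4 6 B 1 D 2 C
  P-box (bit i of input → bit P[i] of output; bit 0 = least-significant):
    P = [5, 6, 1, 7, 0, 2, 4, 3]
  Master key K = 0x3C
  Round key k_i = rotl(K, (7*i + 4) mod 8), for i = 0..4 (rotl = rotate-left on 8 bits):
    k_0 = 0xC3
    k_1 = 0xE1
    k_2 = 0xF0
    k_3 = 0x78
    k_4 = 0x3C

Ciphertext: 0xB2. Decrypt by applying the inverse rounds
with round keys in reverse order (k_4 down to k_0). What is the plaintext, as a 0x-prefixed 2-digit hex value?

s_0 = ciphertext = 0xB2
s_1 = InvRound(s_0, k_4) = 0x7F
s_2 = InvRound(s_1, k_3) = 0x29
s_3 = InvRound(s_2, k_2) = 0xD7
s_4 = InvRound(s_3, k_1) = 0xA5
s_5 = InvRound(s_4, k_0) = 0xE8

0xE8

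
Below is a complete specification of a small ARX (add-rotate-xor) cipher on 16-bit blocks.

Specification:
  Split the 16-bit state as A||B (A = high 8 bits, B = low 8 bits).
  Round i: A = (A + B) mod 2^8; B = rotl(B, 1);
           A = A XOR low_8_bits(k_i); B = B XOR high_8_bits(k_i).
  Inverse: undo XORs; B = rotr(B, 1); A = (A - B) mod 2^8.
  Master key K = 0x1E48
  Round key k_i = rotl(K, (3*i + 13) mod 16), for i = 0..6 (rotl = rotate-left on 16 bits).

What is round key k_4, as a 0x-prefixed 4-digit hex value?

0x903C

K = 0x1E48
k_0 = rotl(K, (3*0+13) mod 16) = rotl(K, 13) = 0x03C9
k_1 = rotl(K, (3*1+13) mod 16) = rotl(K, 0) = 0x1E48
k_2 = rotl(K, (3*2+13) mod 16) = rotl(K, 3) = 0xF240
k_3 = rotl(K, (3*3+13) mod 16) = rotl(K, 6) = 0x9207
k_4 = rotl(K, (3*4+13) mod 16) = rotl(K, 9) = 0x903C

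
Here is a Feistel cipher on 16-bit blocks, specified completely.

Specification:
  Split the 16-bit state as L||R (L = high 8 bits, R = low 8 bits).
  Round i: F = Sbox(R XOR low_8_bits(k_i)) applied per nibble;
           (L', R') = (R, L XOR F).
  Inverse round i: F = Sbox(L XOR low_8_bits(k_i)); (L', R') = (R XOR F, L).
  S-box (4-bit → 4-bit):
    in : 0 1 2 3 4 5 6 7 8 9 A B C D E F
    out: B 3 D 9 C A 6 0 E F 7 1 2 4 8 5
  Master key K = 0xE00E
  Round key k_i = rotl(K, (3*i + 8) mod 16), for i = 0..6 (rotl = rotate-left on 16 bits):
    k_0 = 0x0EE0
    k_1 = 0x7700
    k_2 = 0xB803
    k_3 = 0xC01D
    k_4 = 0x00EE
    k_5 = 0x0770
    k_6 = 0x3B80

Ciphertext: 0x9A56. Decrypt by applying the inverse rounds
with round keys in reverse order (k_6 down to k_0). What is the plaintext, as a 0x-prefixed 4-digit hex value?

s_0 = ciphertext = 0x9A56
s_1 = InvRound(s_0, k_6) = 0x619A
s_2 = InvRound(s_1, k_5) = 0xA961
s_3 = InvRound(s_2, k_4) = 0xA1A9
s_4 = InvRound(s_3, k_3) = 0xBBA1
s_5 = InvRound(s_4, k_2) = 0xBFBB
s_6 = InvRound(s_5, k_1) = 0xAEBF
s_7 = InvRound(s_6, k_0) = 0x77AE

0x77AE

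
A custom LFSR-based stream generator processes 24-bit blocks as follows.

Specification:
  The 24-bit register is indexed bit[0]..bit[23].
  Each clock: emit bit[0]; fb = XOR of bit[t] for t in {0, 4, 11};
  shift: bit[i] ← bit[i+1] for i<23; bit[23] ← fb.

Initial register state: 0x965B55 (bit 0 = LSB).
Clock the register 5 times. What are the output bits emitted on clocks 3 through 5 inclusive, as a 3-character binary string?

101

reg_0 = 0x965B55
clock 1: out=1, reg = 0xCB2DAA
clock 2: out=0, reg = 0xE596D5
clock 3: out=1, reg = 0x72CB6A
clock 4: out=0, reg = 0xB965B5
clock 5: out=1, reg = 0x5CB2DA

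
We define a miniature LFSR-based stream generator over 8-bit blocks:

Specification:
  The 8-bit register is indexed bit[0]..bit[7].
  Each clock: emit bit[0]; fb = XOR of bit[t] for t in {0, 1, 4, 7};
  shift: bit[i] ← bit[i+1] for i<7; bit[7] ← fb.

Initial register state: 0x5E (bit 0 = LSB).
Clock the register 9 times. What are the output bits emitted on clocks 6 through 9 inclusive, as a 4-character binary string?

reg_0 = 0x5E
clock 1: out=0, reg = 0x2F
clock 2: out=1, reg = 0x17
clock 3: out=1, reg = 0x8B
clock 4: out=1, reg = 0xC5
clock 5: out=1, reg = 0x62
clock 6: out=0, reg = 0xB1
clock 7: out=1, reg = 0xD8
clock 8: out=0, reg = 0x6C
clock 9: out=0, reg = 0x36

0100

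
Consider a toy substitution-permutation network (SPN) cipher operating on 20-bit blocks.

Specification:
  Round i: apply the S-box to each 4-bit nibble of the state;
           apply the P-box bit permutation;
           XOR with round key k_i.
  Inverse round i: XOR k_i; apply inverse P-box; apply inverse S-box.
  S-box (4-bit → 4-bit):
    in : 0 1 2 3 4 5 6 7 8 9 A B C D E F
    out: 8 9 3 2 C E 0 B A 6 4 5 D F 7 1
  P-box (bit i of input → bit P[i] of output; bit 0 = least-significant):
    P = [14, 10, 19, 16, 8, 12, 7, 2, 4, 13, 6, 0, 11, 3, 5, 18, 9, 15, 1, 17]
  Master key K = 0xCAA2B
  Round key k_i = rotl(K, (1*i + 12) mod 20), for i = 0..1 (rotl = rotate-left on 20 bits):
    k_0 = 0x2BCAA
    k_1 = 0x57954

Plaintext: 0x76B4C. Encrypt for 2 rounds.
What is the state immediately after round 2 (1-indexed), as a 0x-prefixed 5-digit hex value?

0x9840A

s_0 = plaintext = 0x76B4C
s_1 = Round(s_0, k_0) = 0x97E7E
s_2 = Round(s_1, k_1) = 0x9840A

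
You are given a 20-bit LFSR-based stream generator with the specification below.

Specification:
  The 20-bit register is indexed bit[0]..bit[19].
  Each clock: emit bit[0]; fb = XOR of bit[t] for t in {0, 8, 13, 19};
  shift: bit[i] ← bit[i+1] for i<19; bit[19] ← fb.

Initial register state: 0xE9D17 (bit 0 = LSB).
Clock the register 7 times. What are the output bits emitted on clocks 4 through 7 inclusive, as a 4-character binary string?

reg_0 = 0xE9D17
clock 1: out=1, reg = 0xF4E8B
clock 2: out=1, reg = 0x7A745
clock 3: out=1, reg = 0xBD3A2
clock 4: out=0, reg = 0x5E9D1
clock 5: out=1, reg = 0xAF4E8
clock 6: out=0, reg = 0x57A74
clock 7: out=0, reg = 0xABD3A

0100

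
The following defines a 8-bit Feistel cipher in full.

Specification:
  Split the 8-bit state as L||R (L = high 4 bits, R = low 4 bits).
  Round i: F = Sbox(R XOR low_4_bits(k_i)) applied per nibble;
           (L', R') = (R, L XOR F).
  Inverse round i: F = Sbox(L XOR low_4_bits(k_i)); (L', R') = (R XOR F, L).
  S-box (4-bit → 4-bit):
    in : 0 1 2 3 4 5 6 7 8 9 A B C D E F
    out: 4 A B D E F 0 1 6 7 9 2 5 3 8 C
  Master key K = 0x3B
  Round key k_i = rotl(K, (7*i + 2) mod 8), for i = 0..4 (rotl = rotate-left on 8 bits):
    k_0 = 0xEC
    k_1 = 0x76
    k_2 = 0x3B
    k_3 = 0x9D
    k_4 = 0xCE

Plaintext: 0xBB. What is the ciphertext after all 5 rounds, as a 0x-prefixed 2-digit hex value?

0x85

s_0 = plaintext = 0xBB
s_1 = Round(s_0, k_0) = 0xBA
s_2 = Round(s_1, k_1) = 0xAE
s_3 = Round(s_2, k_2) = 0xE5
s_4 = Round(s_3, k_3) = 0x58
s_5 = Round(s_4, k_4) = 0x85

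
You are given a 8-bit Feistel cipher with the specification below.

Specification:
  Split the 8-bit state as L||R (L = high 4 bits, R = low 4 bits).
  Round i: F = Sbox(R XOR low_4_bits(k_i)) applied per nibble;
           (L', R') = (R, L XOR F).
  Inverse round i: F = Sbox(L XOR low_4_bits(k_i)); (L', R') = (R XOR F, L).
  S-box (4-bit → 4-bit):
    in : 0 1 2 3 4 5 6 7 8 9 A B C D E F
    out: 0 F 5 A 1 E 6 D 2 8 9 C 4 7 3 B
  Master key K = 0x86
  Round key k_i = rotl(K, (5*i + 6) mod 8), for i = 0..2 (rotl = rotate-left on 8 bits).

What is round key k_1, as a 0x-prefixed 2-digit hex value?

0x34

K = 0x86
k_0 = rotl(K, (5*0+6) mod 8) = rotl(K, 6) = 0xA1
k_1 = rotl(K, (5*1+6) mod 8) = rotl(K, 3) = 0x34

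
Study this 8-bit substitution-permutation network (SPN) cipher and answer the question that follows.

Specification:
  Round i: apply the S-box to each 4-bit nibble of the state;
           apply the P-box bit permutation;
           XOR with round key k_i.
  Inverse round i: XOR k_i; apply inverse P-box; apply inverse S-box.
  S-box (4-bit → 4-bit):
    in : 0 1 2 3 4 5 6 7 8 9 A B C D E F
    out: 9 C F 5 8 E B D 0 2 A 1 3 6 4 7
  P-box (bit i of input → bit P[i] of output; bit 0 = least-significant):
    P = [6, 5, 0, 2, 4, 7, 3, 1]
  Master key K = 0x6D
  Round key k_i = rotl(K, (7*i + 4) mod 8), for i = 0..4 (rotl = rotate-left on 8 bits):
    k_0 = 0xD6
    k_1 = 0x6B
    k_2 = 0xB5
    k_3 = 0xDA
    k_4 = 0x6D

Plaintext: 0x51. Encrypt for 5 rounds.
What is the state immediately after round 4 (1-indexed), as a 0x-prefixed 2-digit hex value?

s_0 = plaintext = 0x51
s_1 = Round(s_0, k_0) = 0x59
s_2 = Round(s_1, k_1) = 0xC1
s_3 = Round(s_2, k_2) = 0x20
s_4 = Round(s_3, k_3) = 0x04
s_5 = Round(s_4, k_4) = 0x7B

0x04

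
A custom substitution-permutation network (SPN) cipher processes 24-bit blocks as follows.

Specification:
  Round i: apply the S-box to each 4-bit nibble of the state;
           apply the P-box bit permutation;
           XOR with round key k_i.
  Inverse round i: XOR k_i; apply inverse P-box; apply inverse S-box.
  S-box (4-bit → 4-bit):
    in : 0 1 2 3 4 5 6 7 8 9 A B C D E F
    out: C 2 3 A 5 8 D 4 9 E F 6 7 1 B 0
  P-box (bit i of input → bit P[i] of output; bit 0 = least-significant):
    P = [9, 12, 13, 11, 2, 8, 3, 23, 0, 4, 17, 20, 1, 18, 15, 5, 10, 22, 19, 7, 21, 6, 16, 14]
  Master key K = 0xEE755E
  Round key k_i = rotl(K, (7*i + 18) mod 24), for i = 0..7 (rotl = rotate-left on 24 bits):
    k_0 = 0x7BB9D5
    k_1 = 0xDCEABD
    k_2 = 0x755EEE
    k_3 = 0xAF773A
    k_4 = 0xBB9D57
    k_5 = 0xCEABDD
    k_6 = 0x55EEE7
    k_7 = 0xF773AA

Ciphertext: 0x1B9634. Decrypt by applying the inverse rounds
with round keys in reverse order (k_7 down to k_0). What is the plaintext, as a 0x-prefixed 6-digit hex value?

0xE0DD8F

s_0 = ciphertext = 0x1B9634
s_1 = InvRound(s_0, k_7) = 0x8AC1A7
s_2 = InvRound(s_1, k_6) = 0xBC1036
s_3 = InvRound(s_2, k_5) = 0x2366BA
s_4 = InvRound(s_3, k_4) = 0x3008AA
s_5 = InvRound(s_4, k_3) = 0x06193A
s_6 = InvRound(s_5, k_2) = 0xAEF92D
s_7 = InvRound(s_6, k_1) = 0xD3F912
s_8 = InvRound(s_7, k_0) = 0xE0DD8F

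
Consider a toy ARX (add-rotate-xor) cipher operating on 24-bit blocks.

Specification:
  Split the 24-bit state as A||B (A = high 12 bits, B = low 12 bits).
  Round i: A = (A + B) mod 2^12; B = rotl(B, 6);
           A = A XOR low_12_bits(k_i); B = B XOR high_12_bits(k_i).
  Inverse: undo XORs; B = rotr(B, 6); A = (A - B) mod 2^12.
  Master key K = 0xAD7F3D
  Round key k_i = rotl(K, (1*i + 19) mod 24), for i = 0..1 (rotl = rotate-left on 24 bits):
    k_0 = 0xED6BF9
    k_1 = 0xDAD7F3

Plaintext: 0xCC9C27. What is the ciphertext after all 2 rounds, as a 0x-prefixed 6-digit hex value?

0xDDC431

s_0 = plaintext = 0xCC9C27
s_1 = Round(s_0, k_0) = 0x309726
s_2 = Round(s_1, k_1) = 0xDDC431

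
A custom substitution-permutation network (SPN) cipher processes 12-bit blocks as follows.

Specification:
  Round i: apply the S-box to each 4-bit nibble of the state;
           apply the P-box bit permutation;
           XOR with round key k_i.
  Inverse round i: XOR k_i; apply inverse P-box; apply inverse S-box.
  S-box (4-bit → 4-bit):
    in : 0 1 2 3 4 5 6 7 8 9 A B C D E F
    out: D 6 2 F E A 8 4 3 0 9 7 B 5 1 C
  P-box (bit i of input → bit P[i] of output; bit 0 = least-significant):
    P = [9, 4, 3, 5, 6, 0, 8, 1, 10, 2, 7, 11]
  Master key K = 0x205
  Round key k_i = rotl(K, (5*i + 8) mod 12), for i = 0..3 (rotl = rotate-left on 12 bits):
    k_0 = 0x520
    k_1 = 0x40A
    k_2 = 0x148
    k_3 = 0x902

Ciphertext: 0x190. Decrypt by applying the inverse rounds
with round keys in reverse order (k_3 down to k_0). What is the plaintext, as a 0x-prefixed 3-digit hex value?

0x07E

s_0 = ciphertext = 0x190
s_1 = InvRound(s_0, k_3) = 0xF62
s_2 = InvRound(s_1, k_2) = 0xA60
s_3 = InvRound(s_2, k_1) = 0xAA0
s_4 = InvRound(s_3, k_0) = 0x07E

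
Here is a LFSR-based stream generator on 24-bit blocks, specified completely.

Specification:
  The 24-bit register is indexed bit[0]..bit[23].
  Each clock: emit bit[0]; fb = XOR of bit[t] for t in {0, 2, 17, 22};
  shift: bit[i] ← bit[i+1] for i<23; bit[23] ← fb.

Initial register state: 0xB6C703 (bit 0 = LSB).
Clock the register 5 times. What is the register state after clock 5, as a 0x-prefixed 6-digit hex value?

0x95B638

reg_0 = 0xB6C703
clock 1: out=1, reg = 0x5B6381
clock 2: out=1, reg = 0xADB1C0
clock 3: out=0, reg = 0x56D8E0
clock 4: out=0, reg = 0x2B6C70
clock 5: out=0, reg = 0x95B638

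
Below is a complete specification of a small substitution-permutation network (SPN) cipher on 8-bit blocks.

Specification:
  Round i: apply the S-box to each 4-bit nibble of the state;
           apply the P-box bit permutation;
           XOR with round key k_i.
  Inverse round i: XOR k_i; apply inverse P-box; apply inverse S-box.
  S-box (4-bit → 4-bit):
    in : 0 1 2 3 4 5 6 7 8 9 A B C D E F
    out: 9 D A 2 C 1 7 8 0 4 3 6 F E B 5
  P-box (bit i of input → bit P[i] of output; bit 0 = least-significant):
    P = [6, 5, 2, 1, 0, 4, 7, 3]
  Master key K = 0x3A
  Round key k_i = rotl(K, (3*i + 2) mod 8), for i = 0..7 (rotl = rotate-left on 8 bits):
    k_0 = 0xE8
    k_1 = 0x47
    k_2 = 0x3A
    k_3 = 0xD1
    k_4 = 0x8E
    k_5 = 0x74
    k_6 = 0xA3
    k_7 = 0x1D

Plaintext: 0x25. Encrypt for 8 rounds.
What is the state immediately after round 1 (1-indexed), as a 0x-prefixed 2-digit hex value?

0xB0

s_0 = plaintext = 0x25
s_1 = Round(s_0, k_0) = 0xB0
s_2 = Round(s_1, k_1) = 0x95
s_3 = Round(s_2, k_2) = 0xFA
s_4 = Round(s_3, k_3) = 0x30
s_5 = Round(s_4, k_4) = 0xDC
s_6 = Round(s_5, k_5) = 0x8A
s_7 = Round(s_6, k_6) = 0xC3
s_8 = Round(s_7, k_7) = 0xA4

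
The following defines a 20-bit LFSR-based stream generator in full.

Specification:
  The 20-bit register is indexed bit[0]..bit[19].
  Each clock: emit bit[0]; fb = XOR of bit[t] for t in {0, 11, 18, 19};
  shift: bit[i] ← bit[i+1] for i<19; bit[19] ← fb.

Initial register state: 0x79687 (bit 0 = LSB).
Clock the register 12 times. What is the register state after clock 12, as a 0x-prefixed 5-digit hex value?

0x97C79

reg_0 = 0x79687
clock 1: out=1, reg = 0x3CB43
clock 2: out=1, reg = 0x1E5A1
clock 3: out=1, reg = 0x8F2D0
clock 4: out=0, reg = 0xC7968
clock 5: out=0, reg = 0xE3CB4
clock 6: out=0, reg = 0xF1E5A
clock 7: out=0, reg = 0xF8F2D
clock 8: out=1, reg = 0x7C796
clock 9: out=0, reg = 0xBE3CB
clock 10: out=1, reg = 0x5F1E5
clock 11: out=1, reg = 0x2F8F2
clock 12: out=0, reg = 0x97C79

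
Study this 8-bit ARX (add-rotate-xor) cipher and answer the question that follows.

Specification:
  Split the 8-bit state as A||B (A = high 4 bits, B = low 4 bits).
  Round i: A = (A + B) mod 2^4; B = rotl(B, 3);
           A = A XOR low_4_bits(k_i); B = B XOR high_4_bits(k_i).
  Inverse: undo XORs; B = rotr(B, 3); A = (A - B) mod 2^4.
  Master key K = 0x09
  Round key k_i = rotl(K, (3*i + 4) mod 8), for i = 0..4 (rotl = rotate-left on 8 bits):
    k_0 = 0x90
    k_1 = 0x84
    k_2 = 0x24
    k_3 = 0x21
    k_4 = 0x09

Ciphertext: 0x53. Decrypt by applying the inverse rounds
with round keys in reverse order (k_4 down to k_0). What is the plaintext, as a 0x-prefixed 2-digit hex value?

s_0 = ciphertext = 0x53
s_1 = InvRound(s_0, k_4) = 0x66
s_2 = InvRound(s_1, k_3) = 0xF8
s_3 = InvRound(s_2, k_2) = 0x65
s_4 = InvRound(s_3, k_1) = 0x7B
s_5 = InvRound(s_4, k_0) = 0x34

0x34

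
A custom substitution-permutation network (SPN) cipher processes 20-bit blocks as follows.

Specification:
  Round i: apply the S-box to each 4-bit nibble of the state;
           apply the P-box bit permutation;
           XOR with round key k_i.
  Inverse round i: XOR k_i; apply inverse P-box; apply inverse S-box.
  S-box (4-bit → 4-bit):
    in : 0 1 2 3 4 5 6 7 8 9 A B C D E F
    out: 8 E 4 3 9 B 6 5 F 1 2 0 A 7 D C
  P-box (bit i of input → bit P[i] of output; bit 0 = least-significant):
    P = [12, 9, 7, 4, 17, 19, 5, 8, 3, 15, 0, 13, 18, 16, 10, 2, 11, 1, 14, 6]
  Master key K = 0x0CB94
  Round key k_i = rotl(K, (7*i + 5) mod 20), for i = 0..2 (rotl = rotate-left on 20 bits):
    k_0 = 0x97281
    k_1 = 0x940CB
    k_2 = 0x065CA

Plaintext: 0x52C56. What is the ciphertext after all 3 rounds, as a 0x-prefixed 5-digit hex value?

0xD089B

s_0 = plaintext = 0x52C56
s_1 = Round(s_0, k_0) = 0x3DD43
s_2 = Round(s_1, k_1) = 0xEDFC0
s_3 = Round(s_2, k_2) = 0xD089B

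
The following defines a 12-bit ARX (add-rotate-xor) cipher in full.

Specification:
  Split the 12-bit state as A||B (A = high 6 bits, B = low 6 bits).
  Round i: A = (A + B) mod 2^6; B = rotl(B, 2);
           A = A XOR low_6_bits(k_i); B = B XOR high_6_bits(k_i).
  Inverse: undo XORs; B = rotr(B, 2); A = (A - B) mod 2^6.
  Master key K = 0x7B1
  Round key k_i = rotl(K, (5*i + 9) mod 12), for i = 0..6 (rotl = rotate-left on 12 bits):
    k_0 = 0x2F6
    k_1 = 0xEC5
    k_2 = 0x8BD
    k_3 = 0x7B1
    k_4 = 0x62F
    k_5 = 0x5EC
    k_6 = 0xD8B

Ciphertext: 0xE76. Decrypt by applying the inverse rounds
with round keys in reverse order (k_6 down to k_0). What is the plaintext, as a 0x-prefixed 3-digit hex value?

0x32E

s_0 = ciphertext = 0xE76
s_1 = InvRound(s_0, k_6) = 0xC80
s_2 = InvRound(s_1, k_5) = 0xA75
s_3 = InvRound(s_2, k_4) = 0xADB
s_4 = InvRound(s_3, k_3) = 0x251
s_5 = InvRound(s_4, k_2) = 0xE3C
s_6 = InvRound(s_5, k_1) = 0x331
s_7 = InvRound(s_6, k_0) = 0x32E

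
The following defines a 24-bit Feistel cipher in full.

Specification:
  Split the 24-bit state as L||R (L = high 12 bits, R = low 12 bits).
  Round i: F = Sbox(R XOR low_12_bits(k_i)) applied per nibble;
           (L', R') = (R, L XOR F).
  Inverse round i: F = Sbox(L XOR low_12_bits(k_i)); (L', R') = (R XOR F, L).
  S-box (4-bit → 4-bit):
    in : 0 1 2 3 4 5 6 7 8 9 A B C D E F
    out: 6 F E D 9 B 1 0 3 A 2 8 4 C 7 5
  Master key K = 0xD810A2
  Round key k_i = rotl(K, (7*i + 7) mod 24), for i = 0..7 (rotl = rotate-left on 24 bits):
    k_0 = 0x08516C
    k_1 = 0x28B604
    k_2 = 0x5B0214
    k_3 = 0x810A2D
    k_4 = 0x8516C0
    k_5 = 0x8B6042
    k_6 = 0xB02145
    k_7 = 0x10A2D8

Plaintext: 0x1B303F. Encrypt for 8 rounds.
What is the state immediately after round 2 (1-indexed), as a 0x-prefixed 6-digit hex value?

0xE0E35D

s_0 = plaintext = 0x1B303F
s_1 = Round(s_0, k_0) = 0x03FE0E
s_2 = Round(s_1, k_1) = 0xE0E35D
s_3 = Round(s_2, k_2) = 0x35D194
s_4 = Round(s_3, k_3) = 0x194BD7
s_5 = Round(s_4, k_4) = 0xBD7D64
s_6 = Round(s_5, k_5) = 0xD64736
s_7 = Round(s_6, k_6) = 0x736C69
s_8 = Round(s_7, k_7) = 0xC690B9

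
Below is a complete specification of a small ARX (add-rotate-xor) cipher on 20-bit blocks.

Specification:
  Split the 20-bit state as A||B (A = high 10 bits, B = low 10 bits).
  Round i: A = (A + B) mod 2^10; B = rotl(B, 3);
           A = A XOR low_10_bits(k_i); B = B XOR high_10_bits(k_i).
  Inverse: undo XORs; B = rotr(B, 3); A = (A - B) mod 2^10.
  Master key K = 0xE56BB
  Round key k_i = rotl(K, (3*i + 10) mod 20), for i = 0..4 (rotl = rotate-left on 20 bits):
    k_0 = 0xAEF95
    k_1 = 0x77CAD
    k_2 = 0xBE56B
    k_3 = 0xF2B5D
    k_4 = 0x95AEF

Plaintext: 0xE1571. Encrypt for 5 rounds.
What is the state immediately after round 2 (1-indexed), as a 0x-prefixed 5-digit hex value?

0x0E455

s_0 = plaintext = 0xE1571
s_1 = Round(s_0, k_0) = 0xD8D31
s_2 = Round(s_1, k_1) = 0x0E455
s_3 = Round(s_2, k_2) = 0x79451
s_4 = Round(s_3, k_3) = 0x5AD42
s_5 = Round(s_4, k_4) = 0x10844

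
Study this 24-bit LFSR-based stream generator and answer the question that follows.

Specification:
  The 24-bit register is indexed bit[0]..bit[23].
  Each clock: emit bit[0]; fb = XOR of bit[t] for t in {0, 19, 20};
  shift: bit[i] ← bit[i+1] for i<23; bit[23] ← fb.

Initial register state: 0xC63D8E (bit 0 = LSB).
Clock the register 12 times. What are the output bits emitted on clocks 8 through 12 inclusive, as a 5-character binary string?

reg_0 = 0xC63D8E
clock 1: out=0, reg = 0x631EC7
clock 2: out=1, reg = 0xB18F63
clock 3: out=1, reg = 0x58C7B1
clock 4: out=1, reg = 0xAC63D8
clock 5: out=0, reg = 0xD631EC
clock 6: out=0, reg = 0xEB18F6
clock 7: out=0, reg = 0xF58C7B
clock 8: out=1, reg = 0x7AC63D
clock 9: out=1, reg = 0xBD631E
clock 10: out=0, reg = 0x5EB18F
clock 11: out=1, reg = 0xAF58C7
clock 12: out=1, reg = 0x57AC63

11011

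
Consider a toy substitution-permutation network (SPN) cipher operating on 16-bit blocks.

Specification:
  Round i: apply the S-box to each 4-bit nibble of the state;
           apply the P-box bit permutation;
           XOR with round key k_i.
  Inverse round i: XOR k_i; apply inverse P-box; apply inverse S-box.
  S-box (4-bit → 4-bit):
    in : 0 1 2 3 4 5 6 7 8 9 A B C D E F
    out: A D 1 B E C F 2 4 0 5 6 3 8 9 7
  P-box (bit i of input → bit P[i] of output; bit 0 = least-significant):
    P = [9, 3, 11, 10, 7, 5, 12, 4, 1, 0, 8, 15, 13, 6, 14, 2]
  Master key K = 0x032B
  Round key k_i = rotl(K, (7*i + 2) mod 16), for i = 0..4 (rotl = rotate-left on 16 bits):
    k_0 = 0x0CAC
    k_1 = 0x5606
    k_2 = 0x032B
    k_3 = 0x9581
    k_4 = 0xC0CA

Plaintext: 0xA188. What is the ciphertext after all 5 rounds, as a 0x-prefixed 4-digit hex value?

0xBFC3

s_0 = plaintext = 0xA188
s_1 = Round(s_0, k_0) = 0xF5AE
s_2 = Round(s_1, k_1) = 0xA1C6
s_3 = Round(s_2, k_2) = 0xEC81
s_4 = Round(s_3, k_3) = 0xAB86
s_5 = Round(s_4, k_4) = 0xBFC3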